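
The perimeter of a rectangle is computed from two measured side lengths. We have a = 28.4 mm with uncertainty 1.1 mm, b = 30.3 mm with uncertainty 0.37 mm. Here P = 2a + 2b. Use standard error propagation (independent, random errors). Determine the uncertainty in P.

2.32 mm

Sums and differences: (δP)² = Σ (cᵢ δxᵢ)².
  (2·δa)² = 4.84;  (2·δb)² = 0.548
δP = √(5.39) = 2.32 mm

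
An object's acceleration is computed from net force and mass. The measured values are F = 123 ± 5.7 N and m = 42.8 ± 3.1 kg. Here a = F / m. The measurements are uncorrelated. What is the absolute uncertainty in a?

Products/powers → add relative errors in quadrature, weighted by exponent:
  (1·δF/F)² = (1×0.0463)² = 0.00215;  (-1·δm/m)² = (-1×0.0724)² = 0.00525
δa/a = √(0.00739) = 0.0860
a = 2.87 m/s^2, so δa = 0.0860 × 2.87 = 0.247 m/s^2.

0.247 m/s^2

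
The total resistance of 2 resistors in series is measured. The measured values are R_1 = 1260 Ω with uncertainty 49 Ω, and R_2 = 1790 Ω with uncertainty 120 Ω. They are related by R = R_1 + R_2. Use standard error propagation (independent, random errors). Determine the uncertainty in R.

130 Ω

Sums and differences: (δR)² = Σ (cᵢ δxᵢ)².
  (δR_1)² = 2400;  (δR_2)² = 14400
δR = √(16800) = 130 Ω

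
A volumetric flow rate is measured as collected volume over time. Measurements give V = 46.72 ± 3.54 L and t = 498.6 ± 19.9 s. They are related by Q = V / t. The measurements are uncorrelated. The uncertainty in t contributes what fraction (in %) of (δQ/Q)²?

21.7%

(δQ/Q)² = (1·δV/V)² + (-1·δt/t)²
  V term: (1×0.0758)² = 0.00574
  t term: (-1×0.0399)² = 0.00159
Total = 0.00733. Share from t = 0.00159/0.00733 = 0.217.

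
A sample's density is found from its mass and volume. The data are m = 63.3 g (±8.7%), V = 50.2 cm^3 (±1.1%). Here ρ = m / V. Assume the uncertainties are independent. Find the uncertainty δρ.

0.111 g/cm^3

ρ is a product of powers, so relative uncertainties combine in quadrature:
  (1·δm/m)² = (1×0.0870)² = 0.00757;  (-1·δV/V)² = (-1×0.0110)² = 0.000121
δρ/ρ = √(0.00769) = 0.0877
ρ = 1.26 g/cm^3, so δρ = 0.0877 × 1.26 = 0.111 g/cm^3.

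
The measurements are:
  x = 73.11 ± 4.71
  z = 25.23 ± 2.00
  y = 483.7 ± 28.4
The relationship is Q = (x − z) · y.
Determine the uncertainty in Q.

Let u = x − z = 47.88. δu = √(δx² + δz²) = √(22.2 + 4.00) = 5.12, so δu/u = 0.107.
Q is then a monomial in u, y:
δQ/Q = √((δu/u)² + (1·δy/y)²) = √(0.0114 + 0.00345) = 0.122
Q = 23160, so δQ = 0.122 × 23160 = 2820.

2820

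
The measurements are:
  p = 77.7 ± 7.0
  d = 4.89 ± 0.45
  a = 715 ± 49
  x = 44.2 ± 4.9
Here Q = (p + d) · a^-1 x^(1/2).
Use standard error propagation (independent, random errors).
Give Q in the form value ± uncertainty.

Let u = p + d = 82.6. δu = √(δp² + δd²) = √(49.0 + 0.203) = 7.01, so δu/u = 0.0849.
Q is then a monomial in u, a, x:
δQ/Q = √((δu/u)² + (-1·δa/a)² + (½·δx/x)²) = √(0.00721 + 0.00470 + 0.00307) = 0.122
Q = 0.768, so δQ = 0.122 × 0.768 = 0.0940.

0.768 ± 0.0940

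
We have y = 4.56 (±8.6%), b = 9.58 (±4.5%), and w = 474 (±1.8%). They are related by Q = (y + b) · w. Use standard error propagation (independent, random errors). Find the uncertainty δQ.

Let u = y + b = 14.1. δu = √(δy² + δb²) = √(0.154 + 0.186) = 0.583, so δu/u = 0.0412.
Q is then a monomial in u, w:
δQ/Q = √((δu/u)² + (1·δw/w)²) = √(0.00170 + 0.000324) = 0.0450
Q = 6700, so δQ = 0.0450 × 6700 = 301.

301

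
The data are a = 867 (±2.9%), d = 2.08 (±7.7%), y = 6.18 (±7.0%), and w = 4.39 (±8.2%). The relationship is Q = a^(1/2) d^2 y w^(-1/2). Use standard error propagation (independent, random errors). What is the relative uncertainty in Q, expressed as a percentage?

17.5%

Products/powers → add relative errors in quadrature, weighted by exponent:
  (½·δa/a)² = (0.5×0.0290)² = 0.000210;  (2·δd/d)² = (2×0.0770)² = 0.0237;  (1·δy/y)² = (1×0.0700)² = 0.00490;  (−½·δw/w)² = (-0.5×0.0820)² = 0.00168
δQ/Q = √(0.0305) = 0.175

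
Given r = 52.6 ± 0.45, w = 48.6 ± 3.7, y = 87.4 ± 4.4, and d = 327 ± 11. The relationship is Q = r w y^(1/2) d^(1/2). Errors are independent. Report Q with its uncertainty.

(4.32 ± 0.356) × 10^5

Each factor contributes (exponent × relative error)² to (δQ/Q)²:
  (1·δr/r)² = (1×0.00856)² = 7.32e-05;  (1·δw/w)² = (1×0.0761)² = 0.00580;  (½·δy/y)² = (0.5×0.0503)² = 0.000634;  (½·δd/d)² = (0.5×0.0336)² = 0.000283
δQ/Q = √(0.00679) = 0.0824
Q = 4.32e+05, so δQ = 0.0824 × 4.32e+05 = 35600.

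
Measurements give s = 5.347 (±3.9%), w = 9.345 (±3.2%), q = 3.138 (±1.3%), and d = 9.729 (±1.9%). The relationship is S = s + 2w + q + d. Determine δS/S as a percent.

1.79%

For a sum/difference, combine absolute errors in quadrature:
  (δs)² = 0.0435;  (2·δw)² = 0.358;  (δq)² = 0.00166;  (δd)² = 0.0342
δS = √(0.437) = 0.661
S = 36.90, so δS/S = 0.661/36.90 = 0.0179.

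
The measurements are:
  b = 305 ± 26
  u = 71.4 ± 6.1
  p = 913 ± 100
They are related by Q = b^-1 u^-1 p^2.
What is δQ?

Q is a product of powers, so relative uncertainties combine in quadrature:
  (-1·δb/b)² = (-1×0.0852)² = 0.00727;  (-1·δu/u)² = (-1×0.0854)² = 0.00730;  (2·δp/p)² = (2×0.110)² = 0.0480
δQ/Q = √(0.0626) = 0.250
Q = 38.3, so δQ = 0.250 × 38.3 = 9.57.

9.57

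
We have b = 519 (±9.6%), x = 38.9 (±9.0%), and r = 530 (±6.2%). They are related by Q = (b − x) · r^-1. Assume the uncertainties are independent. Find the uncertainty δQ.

0.110

Let u = b − x = 480. δu = √(δb² + δx²) = √(2480 + 12.3) = 49.9, so δu/u = 0.104.
Q is then a monomial in u, r:
δQ/Q = √((δu/u)² + (-1·δr/r)²) = √(0.0108 + 0.00384) = 0.121
Q = 0.906, so δQ = 0.121 × 0.906 = 0.110.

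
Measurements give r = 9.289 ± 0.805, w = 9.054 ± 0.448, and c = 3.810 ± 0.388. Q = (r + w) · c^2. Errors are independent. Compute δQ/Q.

Let u = r + w = 18.34. δu = √(δr² + δw²) = √(0.648 + 0.201) = 0.921, so δu/u = 0.0502.
Q is then a monomial in u, c:
δQ/Q = √((δu/u)² + (2·δc/c)²) = √(0.00252 + 0.0415) = 0.210

0.210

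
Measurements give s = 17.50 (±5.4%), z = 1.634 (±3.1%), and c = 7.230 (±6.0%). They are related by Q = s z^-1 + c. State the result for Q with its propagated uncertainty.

Let p = s·z^-1 = 10.71. δp/p = √((1·δs/s)² + (-1·δz/z)²) = √(0.00292 + 0.000961) = 0.0623, so δp = 0.667.
Q = p + c: δQ = √(δp² + δc²) = √(0.445 + 0.188) = 0.796
Q = 17.94.

17.94 ± 0.796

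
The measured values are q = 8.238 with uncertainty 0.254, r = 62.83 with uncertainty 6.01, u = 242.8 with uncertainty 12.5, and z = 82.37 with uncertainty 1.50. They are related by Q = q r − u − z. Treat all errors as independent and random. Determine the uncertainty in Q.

53.5

Let p = q·r = 517.6. δp/p = √((1·δq/q)² + (1·δr/r)²) = √(0.000951 + 0.00915) = 0.101, so δp = 52.0.
Q = p − u − z: δQ = √(δp² + δu² + δz²) = √(2710 + 156 + 2.25) = 53.5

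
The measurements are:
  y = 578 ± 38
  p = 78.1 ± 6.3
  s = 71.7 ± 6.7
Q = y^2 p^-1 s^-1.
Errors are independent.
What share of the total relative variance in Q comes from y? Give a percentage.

53.2%

(δQ/Q)² = (2·δy/y)² + (-1·δp/p)² + (-1·δs/s)²
  y term: (2×0.0657)² = 0.0173
  p term: (-1×0.0807)² = 0.00651
  s term: (-1×0.0934)² = 0.00873
Total = 0.0325. Share from y = 0.0173/0.0325 = 0.532.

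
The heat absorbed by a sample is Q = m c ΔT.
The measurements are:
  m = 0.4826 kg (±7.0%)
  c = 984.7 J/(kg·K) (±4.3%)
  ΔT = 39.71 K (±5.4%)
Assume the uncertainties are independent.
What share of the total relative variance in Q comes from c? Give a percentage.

19.1%

(δQ/Q)² = (1·δm/m)² + (1·δc/c)² + (1·δΔT/ΔT)²
  m term: (1×0.0700)² = 0.00490
  c term: (1×0.0430)² = 0.00185
  ΔT term: (1×0.0540)² = 0.00292
Total = 0.00966. Share from c = 0.00185/0.00966 = 0.191.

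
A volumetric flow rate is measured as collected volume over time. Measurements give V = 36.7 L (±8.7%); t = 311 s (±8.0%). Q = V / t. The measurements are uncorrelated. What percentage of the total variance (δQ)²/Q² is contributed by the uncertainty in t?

45.8%

(δQ/Q)² = (1·δV/V)² + (-1·δt/t)²
  V term: (1×0.0870)² = 0.00757
  t term: (-1×0.0800)² = 0.00640
Total = 0.0140. Share from t = 0.00640/0.0140 = 0.458.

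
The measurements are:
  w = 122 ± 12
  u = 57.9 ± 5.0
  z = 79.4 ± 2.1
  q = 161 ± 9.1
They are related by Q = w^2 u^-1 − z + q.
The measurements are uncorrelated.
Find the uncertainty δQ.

Let p = w^2·u^-1 = 257. δp/p = √((2·δw/w)² + (-1·δu/u)²) = √(0.0387 + 0.00746) = 0.215, so δp = 55.2.
Q = p − z + q: δQ = √(δp² + δz² + δq²) = √(3050 + 4.41 + 82.8) = 56.0

56.0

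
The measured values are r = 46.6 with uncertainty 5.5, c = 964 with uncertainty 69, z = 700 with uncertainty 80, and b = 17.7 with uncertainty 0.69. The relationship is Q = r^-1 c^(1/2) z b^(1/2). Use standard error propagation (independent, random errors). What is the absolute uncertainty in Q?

Since Q is a product/quotient, work with relative uncertainties:
  (-1·δr/r)² = (-1×0.118)² = 0.0139;  (½·δc/c)² = (0.5×0.0716)² = 0.00128;  (1·δz/z)² = (1×0.114)² = 0.0131;  (½·δb/b)² = (0.5×0.0390)² = 0.000380
δQ/Q = √(0.0287) = 0.169
Q = 1960, so δQ = 0.169 × 1960 = 332.

332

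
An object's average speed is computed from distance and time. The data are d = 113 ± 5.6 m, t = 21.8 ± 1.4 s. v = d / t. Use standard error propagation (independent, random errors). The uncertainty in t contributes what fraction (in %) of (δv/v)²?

62.7%

(δv/v)² = (1·δd/d)² + (-1·δt/t)²
  d term: (1×0.0496)² = 0.00246
  t term: (-1×0.0642)² = 0.00412
Total = 0.00658. Share from t = 0.00412/0.00658 = 0.627.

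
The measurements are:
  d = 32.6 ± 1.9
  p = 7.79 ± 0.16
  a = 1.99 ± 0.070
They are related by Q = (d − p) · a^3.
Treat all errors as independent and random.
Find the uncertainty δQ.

25.5

Let u = d − p = 24.8. δu = √(δd² + δp²) = √(3.61 + 0.0256) = 1.91, so δu/u = 0.0769.
Q is then a monomial in u, a:
δQ/Q = √((δu/u)² + (3·δa/a)²) = √(0.00591 + 0.0111) = 0.131
Q = 196, so δQ = 0.131 × 196 = 25.5.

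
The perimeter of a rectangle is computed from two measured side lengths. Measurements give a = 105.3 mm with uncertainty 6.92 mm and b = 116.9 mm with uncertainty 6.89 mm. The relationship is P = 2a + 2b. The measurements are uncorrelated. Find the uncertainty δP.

19.5 mm

Sums and differences: (δP)² = Σ (cᵢ δxᵢ)².
  (2·δa)² = 192;  (2·δb)² = 190
δP = √(381) = 19.5 mm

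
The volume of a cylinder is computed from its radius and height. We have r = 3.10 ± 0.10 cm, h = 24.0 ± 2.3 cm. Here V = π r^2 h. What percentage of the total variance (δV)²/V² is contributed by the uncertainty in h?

68.8%

(δV/V)² = (2·δr/r)² + (1·δh/h)²
  r term: (2×0.0323)² = 0.00416
  h term: (1×0.0958)² = 0.00918
Total = 0.0133. Share from h = 0.00918/0.0133 = 0.688.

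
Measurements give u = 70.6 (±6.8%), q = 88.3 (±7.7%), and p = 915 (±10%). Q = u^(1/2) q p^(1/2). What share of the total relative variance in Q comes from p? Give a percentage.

26.1%

(δQ/Q)² = (½·δu/u)² + (1·δq/q)² + (½·δp/p)²
  u term: (0.5×0.0680)² = 0.00116
  q term: (1×0.0770)² = 0.00593
  p term: (0.5×0.100)² = 0.00250
Total = 0.00959. Share from p = 0.00250/0.00959 = 0.261.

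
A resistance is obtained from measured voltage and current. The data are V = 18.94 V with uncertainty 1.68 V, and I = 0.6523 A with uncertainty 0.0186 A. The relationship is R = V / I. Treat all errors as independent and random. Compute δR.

Since R is a product/quotient, work with relative uncertainties:
  (1·δV/V)² = (1×0.0887)² = 0.00787;  (-1·δI/I)² = (-1×0.0285)² = 0.000813
δR/R = √(0.00868) = 0.0932
R = 29.04 Ω, so δR = 0.0932 × 29.04 = 2.71 Ω.

2.71 Ω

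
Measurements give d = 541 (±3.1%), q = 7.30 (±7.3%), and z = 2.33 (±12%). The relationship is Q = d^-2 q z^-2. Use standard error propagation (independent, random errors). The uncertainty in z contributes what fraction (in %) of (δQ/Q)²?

86.3%

(δQ/Q)² = (-2·δd/d)² + (1·δq/q)² + (-2·δz/z)²
  d term: (-2×0.0310)² = 0.00384
  q term: (1×0.0730)² = 0.00533
  z term: (-2×0.120)² = 0.0576
Total = 0.0668. Share from z = 0.0576/0.0668 = 0.863.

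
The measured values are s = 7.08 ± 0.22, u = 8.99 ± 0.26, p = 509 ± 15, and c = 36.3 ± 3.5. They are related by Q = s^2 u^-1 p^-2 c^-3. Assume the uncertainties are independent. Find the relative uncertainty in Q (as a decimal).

0.303

Q is a product of powers, so relative uncertainties combine in quadrature:
  (2·δs/s)² = (2×0.0311)² = 0.00386;  (-1·δu/u)² = (-1×0.0289)² = 0.000836;  (-2·δp/p)² = (-2×0.0295)² = 0.00347;  (-3·δc/c)² = (-3×0.0964)² = 0.0837
δQ/Q = √(0.0918) = 0.303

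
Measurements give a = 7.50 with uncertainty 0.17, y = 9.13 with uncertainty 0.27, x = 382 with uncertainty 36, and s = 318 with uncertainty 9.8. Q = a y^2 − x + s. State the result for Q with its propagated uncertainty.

561 ± 54.4

Let p = a·y^2 = 625. δp/p = √((1·δa/a)² + (2·δy/y)²) = √(0.000514 + 0.00350) = 0.0633, so δp = 39.6.
Q = p − x + s: δQ = √(δp² + δx² + δs²) = √(1570 + 1300 + 96.0) = 54.4
Q = 561.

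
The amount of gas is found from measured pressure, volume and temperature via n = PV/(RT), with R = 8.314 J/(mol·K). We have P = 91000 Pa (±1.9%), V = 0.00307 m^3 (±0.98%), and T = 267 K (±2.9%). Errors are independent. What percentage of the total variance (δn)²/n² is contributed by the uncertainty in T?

(δn/n)² = (1·δP/P)² + (1·δV/V)² + (-1·δT/T)²
  P term: (1×0.0190)² = 0.000361
  V term: (1×0.00980)² = 9.6e-05
  T term: (-1×0.0290)² = 0.000841
Total = 0.00130. Share from T = 0.000841/0.00130 = 0.648.

64.8%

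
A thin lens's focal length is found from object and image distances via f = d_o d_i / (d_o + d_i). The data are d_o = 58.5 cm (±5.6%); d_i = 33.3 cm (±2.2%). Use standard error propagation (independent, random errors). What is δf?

∂f/∂d_o = (d_i/(d_o+d_i))² = 0.132;  ∂f/∂d_i = (d_o/(d_o+d_i))² = 0.406
δf = √((∂f/∂d_o · δd_o)² + (∂f/∂d_i · δd_i)²) = √(0.186 + 0.0885) = 0.524 cm

0.524 cm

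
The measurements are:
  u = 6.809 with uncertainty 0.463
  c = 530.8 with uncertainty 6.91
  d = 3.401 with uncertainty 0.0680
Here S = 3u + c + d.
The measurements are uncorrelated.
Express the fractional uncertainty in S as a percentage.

1.27%

For a sum/difference, combine absolute errors in quadrature:
  (3·δu)² = 1.93;  (δc)² = 47.7;  (δd)² = 0.00462
δS = √(49.7) = 7.05
S = 554.6, so δS/S = 7.05/554.6 = 0.0127.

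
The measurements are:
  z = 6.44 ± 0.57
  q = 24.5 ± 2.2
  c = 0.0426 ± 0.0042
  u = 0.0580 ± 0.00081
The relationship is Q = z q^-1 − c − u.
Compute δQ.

Let p = z·q^-1 = 0.263. δp/p = √((1·δz/z)² + (-1·δq/q)²) = √(0.00783 + 0.00806) = 0.126, so δp = 0.0331.
Q = p − c − u: δQ = √(δp² + δc² + δu²) = √(0.00110 + 1.76e-05 + 6.56e-07) = 0.0334

0.0334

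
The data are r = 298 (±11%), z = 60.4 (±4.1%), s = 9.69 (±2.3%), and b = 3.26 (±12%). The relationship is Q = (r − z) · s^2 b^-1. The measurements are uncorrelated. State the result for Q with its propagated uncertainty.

Let u = r − z = 238. δu = √(δr² + δz²) = √(1070 + 6.13) = 32.9, so δu/u = 0.138.
Q is then a monomial in u, s, b:
δQ/Q = √((δu/u)² + (2·δs/s)² + (-1·δb/b)²) = √(0.0191 + 0.00212 + 0.0144) = 0.189
Q = 6840, so δQ = 0.189 × 6840 = 1290.

6840 ± 1290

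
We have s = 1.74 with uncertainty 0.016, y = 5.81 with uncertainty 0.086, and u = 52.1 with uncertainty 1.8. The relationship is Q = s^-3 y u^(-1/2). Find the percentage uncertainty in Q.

3.58%

Since Q is a product/quotient, work with relative uncertainties:
  (-3·δs/s)² = (-3×0.00920)² = 0.000761;  (1·δy/y)² = (1×0.0148)² = 0.000219;  (−½·δu/u)² = (-0.5×0.0345)² = 0.000298
δQ/Q = √(0.00128) = 0.0358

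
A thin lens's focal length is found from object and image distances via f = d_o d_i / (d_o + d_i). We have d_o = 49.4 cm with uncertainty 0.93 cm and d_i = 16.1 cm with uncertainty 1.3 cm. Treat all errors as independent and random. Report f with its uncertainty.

∂f/∂d_o = (d_i/(d_o+d_i))² = 0.0604;  ∂f/∂d_i = (d_o/(d_o+d_i))² = 0.569
δf = √((∂f/∂d_o · δd_o)² + (∂f/∂d_i · δd_i)²) = √(0.00316 + 0.547) = 0.742 cm
f = 12.1 cm.

12.1 ± 0.742 cm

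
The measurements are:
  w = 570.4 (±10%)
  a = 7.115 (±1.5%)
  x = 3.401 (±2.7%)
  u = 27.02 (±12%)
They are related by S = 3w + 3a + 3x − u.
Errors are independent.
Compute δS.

Sums and differences: (δS)² = Σ (cᵢ δxᵢ)².
  (3·δw)² = 29300;  (3·δa)² = 0.103;  (3·δx)² = 0.0759;  (δu)² = 10.5
δS = √(29300) = 171

171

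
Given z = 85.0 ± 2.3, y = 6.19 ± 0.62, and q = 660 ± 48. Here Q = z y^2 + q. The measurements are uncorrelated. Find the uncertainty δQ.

660

Let p = z·y^2 = 3260. δp/p = √((1·δz/z)² + (2·δy/y)²) = √(0.000732 + 0.0401) = 0.202, so δp = 658.
Q = p + q: δQ = √(δp² + δq²) = √(4.33e+05 + 2300) = 660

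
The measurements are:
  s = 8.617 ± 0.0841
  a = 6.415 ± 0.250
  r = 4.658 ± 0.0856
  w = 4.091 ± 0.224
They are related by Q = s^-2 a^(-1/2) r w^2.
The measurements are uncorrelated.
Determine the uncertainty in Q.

0.0474

For a monomial Q ∝ s^-2, a^(-1/2), r, w^2, fractional errors add in quadrature:
  (-2·δs/s)² = (-2×0.00976)² = 0.000381;  (−½·δa/a)² = (-0.5×0.0390)² = 0.000380;  (1·δr/r)² = (1×0.0184)² = 0.000338;  (2·δw/w)² = (2×0.0548)² = 0.0120
δQ/Q = √(0.0131) = 0.114
Q = 0.4145, so δQ = 0.114 × 0.4145 = 0.0474.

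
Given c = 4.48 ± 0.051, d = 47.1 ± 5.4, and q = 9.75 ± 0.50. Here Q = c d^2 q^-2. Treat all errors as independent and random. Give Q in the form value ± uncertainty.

105 ± 26.3

Each factor contributes (exponent × relative error)² to (δQ/Q)²:
  (1·δc/c)² = (1×0.0114)² = 0.000130;  (2·δd/d)² = (2×0.115)² = 0.0526;  (-2·δq/q)² = (-2×0.0513)² = 0.0105
δQ/Q = √(0.0632) = 0.251
Q = 105, so δQ = 0.251 × 105 = 26.3.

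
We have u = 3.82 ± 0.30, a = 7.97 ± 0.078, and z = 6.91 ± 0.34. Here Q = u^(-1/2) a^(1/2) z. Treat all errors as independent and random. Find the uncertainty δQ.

0.630

For a monomial Q ∝ u^(-1/2), a^(1/2), z, fractional errors add in quadrature:
  (−½·δu/u)² = (-0.5×0.0785)² = 0.00154;  (½·δa/a)² = (0.5×0.00979)² = 2.39e-05;  (1·δz/z)² = (1×0.0492)² = 0.00242
δQ/Q = √(0.00399) = 0.0631
Q = 9.98, so δQ = 0.0631 × 9.98 = 0.630.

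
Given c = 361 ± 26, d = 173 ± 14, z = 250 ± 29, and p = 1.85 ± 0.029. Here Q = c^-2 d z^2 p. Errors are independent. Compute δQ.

43.8

Relative error in a monomial: (δQ/Q)² = Σ (nᵢ · δxᵢ/xᵢ)².
  (-2·δc/c)² = (-2×0.0720)² = 0.0207;  (1·δd/d)² = (1×0.0809)² = 0.00655;  (2·δz/z)² = (2×0.116)² = 0.0538;  (1·δp/p)² = (1×0.0157)² = 0.000246
δQ/Q = √(0.0814) = 0.285
Q = 153, so δQ = 0.285 × 153 = 43.8.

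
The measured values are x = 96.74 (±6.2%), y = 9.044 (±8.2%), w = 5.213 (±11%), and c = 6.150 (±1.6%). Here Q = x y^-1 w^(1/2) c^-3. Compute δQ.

Each factor contributes (exponent × relative error)² to (δQ/Q)²:
  (1·δx/x)² = (1×0.0620)² = 0.00384;  (-1·δy/y)² = (-1×0.0820)² = 0.00672;  (½·δw/w)² = (0.5×0.110)² = 0.00302;  (-3·δc/c)² = (-3×0.0160)² = 0.00230
δQ/Q = √(0.0159) = 0.126
Q = 0.1050, so δQ = 0.126 × 0.1050 = 0.0132.

0.0132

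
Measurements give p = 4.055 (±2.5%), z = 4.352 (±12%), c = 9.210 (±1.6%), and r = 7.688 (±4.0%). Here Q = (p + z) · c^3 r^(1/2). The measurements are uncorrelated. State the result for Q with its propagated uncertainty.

Let u = p + z = 8.407. δu = √(δp² + δz²) = √(0.0103 + 0.273) = 0.532, so δu/u = 0.0633.
Q is then a monomial in u, c, r:
δQ/Q = √((δu/u)² + (3·δc/c)² + (½·δr/r)²) = √(0.00400 + 0.00230 + 0.000400) = 0.0819
Q = 18210, so δQ = 0.0819 × 18210 = 1490.

18210 ± 1490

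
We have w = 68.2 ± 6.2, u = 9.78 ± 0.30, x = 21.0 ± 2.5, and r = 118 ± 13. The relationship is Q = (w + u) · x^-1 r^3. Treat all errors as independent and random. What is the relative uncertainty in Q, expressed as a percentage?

Let h = w + u = 78.0. δh = √(δw² + δu²) = √(38.4 + 0.0900) = 6.21, so δh/h = 0.0796.
Q is then a monomial in h, x, r:
δQ/Q = √((δh/h)² + (-1·δx/x)² + (3·δr/r)²) = √(0.00634 + 0.0142 + 0.109) = 0.360

36.0%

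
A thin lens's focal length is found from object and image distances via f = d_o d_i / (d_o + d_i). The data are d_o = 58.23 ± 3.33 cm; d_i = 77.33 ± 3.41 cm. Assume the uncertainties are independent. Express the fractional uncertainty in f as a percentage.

∂f/∂d_o = (d_i/(d_o+d_i))² = 0.325;  ∂f/∂d_i = (d_o/(d_o+d_i))² = 0.185
δf = √((∂f/∂d_o · δd_o)² + (∂f/∂d_i · δd_i)²) = √(1.17 + 0.396) = 1.25 cm
f = 33.22 cm, so δf/f = 1.25/33.22 = 0.0377.

3.77%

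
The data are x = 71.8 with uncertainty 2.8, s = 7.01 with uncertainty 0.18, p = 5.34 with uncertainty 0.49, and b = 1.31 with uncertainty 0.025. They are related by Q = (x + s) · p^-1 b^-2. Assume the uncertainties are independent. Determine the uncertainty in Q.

0.908

Let u = x + s = 78.8. δu = √(δx² + δs²) = √(7.84 + 0.0324) = 2.81, so δu/u = 0.0356.
Q is then a monomial in u, p, b:
δQ/Q = √((δu/u)² + (-1·δp/p)² + (-2·δb/b)²) = √(0.00127 + 0.00842 + 0.00146) = 0.106
Q = 8.60, so δQ = 0.106 × 8.60 = 0.908.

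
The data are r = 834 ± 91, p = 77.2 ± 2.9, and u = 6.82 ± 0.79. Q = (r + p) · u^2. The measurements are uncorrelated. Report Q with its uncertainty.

42400 ± 10700

Let w = r + p = 911. δw = √(δr² + δp²) = √(8280 + 8.41) = 91.0, so δw/w = 0.0999.
Q is then a monomial in w, u:
δQ/Q = √((δw/w)² + (2·δu/u)²) = √(0.00998 + 0.0537) = 0.252
Q = 42400, so δQ = 0.252 × 42400 = 10700.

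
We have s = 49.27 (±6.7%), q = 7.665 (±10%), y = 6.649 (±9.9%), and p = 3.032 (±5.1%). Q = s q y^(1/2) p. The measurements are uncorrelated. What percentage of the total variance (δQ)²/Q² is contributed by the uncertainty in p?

(δQ/Q)² = (1·δs/s)² + (1·δq/q)² + (½·δy/y)² + (1·δp/p)²
  s term: (1×0.0670)² = 0.00449
  q term: (1×0.100)² = 0.0100
  y term: (0.5×0.0990)² = 0.00245
  p term: (1×0.0510)² = 0.00260
Total = 0.0195. Share from p = 0.00260/0.0195 = 0.133.

13.3%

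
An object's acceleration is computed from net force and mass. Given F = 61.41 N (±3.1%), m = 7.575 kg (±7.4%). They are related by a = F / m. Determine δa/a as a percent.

8.02%

For a monomial a ∝ F, m^-1, fractional errors add in quadrature:
  (1·δF/F)² = (1×0.0310)² = 0.000961;  (-1·δm/m)² = (-1×0.0740)² = 0.00548
δa/a = √(0.00644) = 0.0802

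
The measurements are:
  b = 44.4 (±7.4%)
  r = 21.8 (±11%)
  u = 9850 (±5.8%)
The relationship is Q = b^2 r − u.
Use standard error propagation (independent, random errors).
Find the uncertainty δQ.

7950

Let p = b^2·r = 43000. δp/p = √((2·δb/b)² + (1·δr/r)²) = √(0.0219 + 0.0121) = 0.184, so δp = 7920.
Q = p − u: δQ = √(δp² + δu²) = √(6.28e+07 + 3.26e+05) = 7950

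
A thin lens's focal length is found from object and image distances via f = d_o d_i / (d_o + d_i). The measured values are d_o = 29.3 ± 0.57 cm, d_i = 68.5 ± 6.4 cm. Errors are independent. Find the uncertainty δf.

0.639 cm

∂f/∂d_o = (d_i/(d_o+d_i))² = 0.491;  ∂f/∂d_i = (d_o/(d_o+d_i))² = 0.0898
δf = √((∂f/∂d_o · δd_o)² + (∂f/∂d_i · δd_i)²) = √(0.0782 + 0.330) = 0.639 cm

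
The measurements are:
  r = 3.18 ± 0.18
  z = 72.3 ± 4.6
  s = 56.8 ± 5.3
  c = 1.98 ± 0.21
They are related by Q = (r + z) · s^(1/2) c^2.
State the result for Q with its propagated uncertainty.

Let u = r + z = 75.5. δu = √(δr² + δz²) = √(0.0324 + 21.2) = 4.60, so δu/u = 0.0610.
Q is then a monomial in u, s, c:
δQ/Q = √((δu/u)² + (½·δs/s)² + (2·δc/c)²) = √(0.00372 + 0.00218 + 0.0450) = 0.226
Q = 2230, so δQ = 0.226 × 2230 = 503.

2230 ± 503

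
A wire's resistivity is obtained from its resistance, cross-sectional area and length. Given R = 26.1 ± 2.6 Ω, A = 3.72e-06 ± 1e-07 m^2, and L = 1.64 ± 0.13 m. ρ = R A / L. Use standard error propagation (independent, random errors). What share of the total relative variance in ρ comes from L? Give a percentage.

37.1%

(δρ/ρ)² = (1·δR/R)² + (1·δA/A)² + (-1·δL/L)²
  R term: (1×0.0996)² = 0.00992
  A term: (1×0.0269)² = 0.000723
  L term: (-1×0.0793)² = 0.00628
Total = 0.0169. Share from L = 0.00628/0.0169 = 0.371.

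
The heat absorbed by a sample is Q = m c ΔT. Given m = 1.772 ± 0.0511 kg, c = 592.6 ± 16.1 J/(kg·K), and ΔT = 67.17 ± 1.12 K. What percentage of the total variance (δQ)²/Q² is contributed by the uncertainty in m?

45.0%

(δQ/Q)² = (1·δm/m)² + (1·δc/c)² + (1·δΔT/ΔT)²
  m term: (1×0.0288)² = 0.000832
  c term: (1×0.0272)² = 0.000738
  ΔT term: (1×0.0167)² = 0.000278
Total = 0.00185. Share from m = 0.000832/0.00185 = 0.450.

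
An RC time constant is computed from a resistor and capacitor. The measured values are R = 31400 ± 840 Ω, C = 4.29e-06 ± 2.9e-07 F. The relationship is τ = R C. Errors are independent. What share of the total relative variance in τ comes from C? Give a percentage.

(δτ/τ)² = (1·δR/R)² + (1·δC/C)²
  R term: (1×0.0268)² = 0.000716
  C term: (1×0.0676)² = 0.00457
Total = 0.00529. Share from C = 0.00457/0.00529 = 0.865.

86.5%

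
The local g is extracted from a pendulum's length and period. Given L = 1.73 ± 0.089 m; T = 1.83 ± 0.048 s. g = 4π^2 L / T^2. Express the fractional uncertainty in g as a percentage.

g is a product of powers, so relative uncertainties combine in quadrature:
  (1·δL/L)² = (1×0.0514)² = 0.00265;  (-2·δT/T)² = (-2×0.0262)² = 0.00275
δg/g = √(0.00540) = 0.0735

7.35%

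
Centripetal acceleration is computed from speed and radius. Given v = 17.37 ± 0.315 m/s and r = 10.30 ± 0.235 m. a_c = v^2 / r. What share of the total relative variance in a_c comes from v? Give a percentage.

(δa_c/a_c)² = (2·δv/v)² + (-1·δr/r)²
  v term: (2×0.0181)² = 0.00132
  r term: (-1×0.0228)² = 0.000521
Total = 0.00184. Share from v = 0.00132/0.00184 = 0.716.

71.6%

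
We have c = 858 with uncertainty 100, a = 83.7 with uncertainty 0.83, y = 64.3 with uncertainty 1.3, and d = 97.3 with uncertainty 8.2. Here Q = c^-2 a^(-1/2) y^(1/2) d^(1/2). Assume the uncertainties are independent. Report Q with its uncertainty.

Products/powers → add relative errors in quadrature, weighted by exponent:
  (-2·δc/c)² = (-2×0.117)² = 0.0543;  (−½·δa/a)² = (-0.5×0.00992)² = 2.46e-05;  (½·δy/y)² = (0.5×0.0202)² = 0.000102;  (½·δd/d)² = (0.5×0.0843)² = 0.00178
δQ/Q = √(0.0562) = 0.237
Q = 1.17e-05, so δQ = 0.237 × 1.17e-05 = 2.79e-06.

(1.17 ± 0.279) × 10^-5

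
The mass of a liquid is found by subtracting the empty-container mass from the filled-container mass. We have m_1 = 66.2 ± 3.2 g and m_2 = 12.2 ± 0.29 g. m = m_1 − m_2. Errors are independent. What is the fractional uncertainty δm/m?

Each term contributes (cᵢ δxᵢ)² to (δm)²:
  (δm_1)² = 10.2;  (δm_2)² = 0.0841
δm = √(10.3) = 3.21 g
m = 54.0 g, so δm/m = 3.21/54.0 = 0.0595.

0.0595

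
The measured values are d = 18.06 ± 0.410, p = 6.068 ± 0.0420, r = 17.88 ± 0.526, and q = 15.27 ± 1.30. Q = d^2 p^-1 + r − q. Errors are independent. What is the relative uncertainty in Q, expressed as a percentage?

Let w = d^2·p^-1 = 53.75. δw/w = √((2·δd/d)² + (-1·δp/p)²) = √(0.00206 + 4.79e-05) = 0.0459, so δw = 2.47.
Q = w + r − q: δQ = √(δw² + δr² + δq²) = √(6.09 + 0.277 + 1.69) = 2.84
Q = 56.36, so δQ/Q = 2.84/56.36 = 0.0504.

5.04%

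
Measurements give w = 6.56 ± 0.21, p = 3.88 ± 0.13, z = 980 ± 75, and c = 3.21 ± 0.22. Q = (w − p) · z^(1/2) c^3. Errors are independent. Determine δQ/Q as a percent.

22.9%

Let u = w − p = 2.68. δu = √(δw² + δp²) = √(0.0441 + 0.0169) = 0.247, so δu/u = 0.0922.
Q is then a monomial in u, z, c:
δQ/Q = √((δu/u)² + (½·δz/z)² + (3·δc/c)²) = √(0.00849 + 0.00146 + 0.0423) = 0.229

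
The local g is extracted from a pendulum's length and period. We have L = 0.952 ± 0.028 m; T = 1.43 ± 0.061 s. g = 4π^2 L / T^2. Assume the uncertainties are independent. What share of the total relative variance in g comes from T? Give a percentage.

(δg/g)² = (1·δL/L)² + (-2·δT/T)²
  L term: (1×0.0294)² = 0.000865
  T term: (-2×0.0427)² = 0.00728
Total = 0.00814. Share from T = 0.00728/0.00814 = 0.894.

89.4%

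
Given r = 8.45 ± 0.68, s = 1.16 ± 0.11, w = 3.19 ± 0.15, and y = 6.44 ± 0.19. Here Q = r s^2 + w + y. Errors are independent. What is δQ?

Let p = r·s^2 = 11.4. δp/p = √((1·δr/r)² + (2·δs/s)²) = √(0.00648 + 0.0360) = 0.206, so δp = 2.34.
Q = p + w + y: δQ = √(δp² + δw² + δy²) = √(5.49 + 0.0225 + 0.0361) = 2.36

2.36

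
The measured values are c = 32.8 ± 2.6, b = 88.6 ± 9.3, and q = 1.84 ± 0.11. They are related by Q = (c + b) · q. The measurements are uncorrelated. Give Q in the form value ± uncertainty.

223 ± 22.2

Let u = c + b = 121. δu = √(δc² + δb²) = √(6.76 + 86.5) = 9.66, so δu/u = 0.0795.
Q is then a monomial in u, q:
δQ/Q = √((δu/u)² + (1·δq/q)²) = √(0.00633 + 0.00357) = 0.0995
Q = 223, so δQ = 0.0995 × 223 = 22.2.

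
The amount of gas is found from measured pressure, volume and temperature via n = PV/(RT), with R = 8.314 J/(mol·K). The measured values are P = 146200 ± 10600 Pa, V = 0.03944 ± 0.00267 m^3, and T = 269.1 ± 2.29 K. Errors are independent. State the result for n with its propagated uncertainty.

2.577 ± 0.257 mol

Relative error in a monomial: (δn/n)² = Σ (nᵢ · δxᵢ/xᵢ)².
  (1·δP/P)² = (1×0.0725)² = 0.00526;  (1·δV/V)² = (1×0.0677)² = 0.00458;  (-1·δT/T)² = (-1×0.00851)² = 7.24e-05
δn/n = √(0.00991) = 0.0996
n = 2.577 mol, so δn = 0.0996 × 2.577 = 0.257 mol.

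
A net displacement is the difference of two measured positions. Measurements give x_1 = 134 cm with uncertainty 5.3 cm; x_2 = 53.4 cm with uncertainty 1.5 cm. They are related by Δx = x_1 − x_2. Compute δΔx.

5.51 cm

Sums and differences: (δΔx)² = Σ (cᵢ δxᵢ)².
  (δx_1)² = 28.1;  (δx_2)² = 2.25
δΔx = √(30.3) = 5.51 cm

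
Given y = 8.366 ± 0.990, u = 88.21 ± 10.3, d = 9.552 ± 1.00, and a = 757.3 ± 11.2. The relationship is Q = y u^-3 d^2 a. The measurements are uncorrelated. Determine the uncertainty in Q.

0.358

Products/powers → add relative errors in quadrature, weighted by exponent:
  (1·δy/y)² = (1×0.118)² = 0.0140;  (-3·δu/u)² = (-3×0.117)² = 0.123;  (2·δd/d)² = (2×0.105)² = 0.0438;  (1·δa/a)² = (1×0.0148)² = 0.000219
δQ/Q = √(0.181) = 0.425
Q = 0.8422, so δQ = 0.425 × 0.8422 = 0.358.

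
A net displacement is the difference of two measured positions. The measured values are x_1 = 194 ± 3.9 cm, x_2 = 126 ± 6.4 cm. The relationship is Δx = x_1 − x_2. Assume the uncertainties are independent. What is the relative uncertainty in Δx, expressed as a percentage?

Δx is a linear combination, so absolute uncertainties add in quadrature:
  (δx_1)² = 15.2;  (δx_2)² = 41.0
δΔx = √(56.2) = 7.49 cm
Δx = 68.0 cm, so δΔx/Δx = 7.49/68.0 = 0.110.

11.0%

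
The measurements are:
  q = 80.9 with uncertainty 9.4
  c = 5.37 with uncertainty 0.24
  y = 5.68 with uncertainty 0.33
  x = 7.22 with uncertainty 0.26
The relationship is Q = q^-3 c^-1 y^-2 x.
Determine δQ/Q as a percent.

37.2%

Each factor contributes (exponent × relative error)² to (δQ/Q)²:
  (-3·δq/q)² = (-3×0.116)² = 0.122;  (-1·δc/c)² = (-1×0.0447)² = 0.00200;  (-2·δy/y)² = (-2×0.0581)² = 0.0135;  (1·δx/x)² = (1×0.0360)² = 0.00130
δQ/Q = √(0.138) = 0.372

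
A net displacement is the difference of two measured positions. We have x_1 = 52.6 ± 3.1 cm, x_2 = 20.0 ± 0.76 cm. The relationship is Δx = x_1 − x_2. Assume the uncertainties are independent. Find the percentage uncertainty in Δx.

Δx is a linear combination, so absolute uncertainties add in quadrature:
  (δx_1)² = 9.61;  (δx_2)² = 0.578
δΔx = √(10.2) = 3.19 cm
Δx = 32.6 cm, so δΔx/Δx = 3.19/32.6 = 0.0979.

9.79%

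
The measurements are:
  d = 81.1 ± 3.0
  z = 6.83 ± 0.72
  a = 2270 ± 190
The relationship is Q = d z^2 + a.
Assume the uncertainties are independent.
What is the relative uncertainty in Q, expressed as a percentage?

Let p = d·z^2 = 3780. δp/p = √((1·δd/d)² + (2·δz/z)²) = √(0.00137 + 0.0445) = 0.214, so δp = 810.
Q = p + a: δQ = √(δp² + δa²) = √(6.56e+05 + 36100) = 832
Q = 6050, so δQ/Q = 832/6050 = 0.137.

13.7%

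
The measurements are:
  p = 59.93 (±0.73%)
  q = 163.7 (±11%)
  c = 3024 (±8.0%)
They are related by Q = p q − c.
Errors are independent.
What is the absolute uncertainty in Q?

Let w = p·q = 9811. δw/w = √((1·δp/p)² + (1·δq/q)²) = √(5.33e-05 + 0.0121) = 0.110, so δw = 1080.
Q = w − c: δQ = √(δw² + δc²) = √(1.17e+06 + 58500) = 1110

1110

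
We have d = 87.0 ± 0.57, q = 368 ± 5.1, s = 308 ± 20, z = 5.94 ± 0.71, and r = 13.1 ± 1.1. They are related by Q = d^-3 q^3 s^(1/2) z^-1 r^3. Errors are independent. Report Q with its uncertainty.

(5.03 ± 1.43) × 10^5

Products/powers → add relative errors in quadrature, weighted by exponent:
  (-3·δd/d)² = (-3×0.00655)² = 0.000386;  (3·δq/q)² = (3×0.0139)² = 0.00173;  (½·δs/s)² = (0.5×0.0649)² = 0.00105;  (-1·δz/z)² = (-1×0.120)² = 0.0143;  (3·δr/r)² = (3×0.0840)² = 0.0635
δQ/Q = √(0.0809) = 0.284
Q = 5.03e+05, so δQ = 0.284 × 5.03e+05 = 1.43e+05.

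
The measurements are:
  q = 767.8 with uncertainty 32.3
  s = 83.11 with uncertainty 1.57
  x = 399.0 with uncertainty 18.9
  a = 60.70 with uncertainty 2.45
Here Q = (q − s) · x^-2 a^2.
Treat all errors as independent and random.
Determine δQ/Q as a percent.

Let u = q − s = 684.7. δu = √(δq² + δs²) = √(1040 + 2.46) = 32.3, so δu/u = 0.0472.
Q is then a monomial in u, x, a:
δQ/Q = √((δu/u)² + (-2·δx/x)² + (2·δa/a)²) = √(0.00223 + 0.00898 + 0.00652) = 0.133

13.3%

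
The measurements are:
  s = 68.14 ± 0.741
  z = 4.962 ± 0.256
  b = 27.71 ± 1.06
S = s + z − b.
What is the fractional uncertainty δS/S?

0.0290

S is a linear combination, so absolute uncertainties add in quadrature:
  (δs)² = 0.549;  (δz)² = 0.0655;  (δb)² = 1.12
δS = √(1.74) = 1.32
S = 45.39, so δS/S = 1.32/45.39 = 0.0290.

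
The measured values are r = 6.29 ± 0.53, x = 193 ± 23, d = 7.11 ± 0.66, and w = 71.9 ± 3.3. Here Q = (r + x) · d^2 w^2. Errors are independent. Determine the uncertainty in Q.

Let u = r + x = 199. δu = √(δr² + δx²) = √(0.281 + 529) = 23.0, so δu/u = 0.115.
Q is then a monomial in u, d, w:
δQ/Q = √((δu/u)² + (2·δd/d)² + (2·δw/w)²) = √(0.0133 + 0.0345 + 0.00843) = 0.237
Q = 5.21e+07, so δQ = 0.237 × 5.21e+07 = 1.23e+07.

1.23e+07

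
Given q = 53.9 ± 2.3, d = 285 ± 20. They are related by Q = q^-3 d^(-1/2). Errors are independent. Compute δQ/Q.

0.133

Q is a product of powers, so relative uncertainties combine in quadrature:
  (-3·δq/q)² = (-3×0.0427)² = 0.0164;  (−½·δd/d)² = (-0.5×0.0702)² = 0.00123
δQ/Q = √(0.0176) = 0.133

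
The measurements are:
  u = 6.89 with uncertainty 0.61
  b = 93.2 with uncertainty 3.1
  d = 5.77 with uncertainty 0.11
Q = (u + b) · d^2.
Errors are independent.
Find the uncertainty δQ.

Let w = u + b = 100. δw = √(δu² + δb²) = √(0.372 + 9.61) = 3.16, so δw/w = 0.0316.
Q is then a monomial in w, d:
δQ/Q = √((δw/w)² + (2·δd/d)²) = √(0.000996 + 0.00145) = 0.0495
Q = 3330, so δQ = 0.0495 × 3330 = 165.

165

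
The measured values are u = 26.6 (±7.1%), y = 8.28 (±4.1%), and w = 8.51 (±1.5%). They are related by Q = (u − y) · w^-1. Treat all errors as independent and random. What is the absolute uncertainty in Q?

Let h = u − y = 18.3. δh = √(δu² + δy²) = √(3.57 + 0.115) = 1.92, so δh/h = 0.105.
Q is then a monomial in h, w:
δQ/Q = √((δh/h)² + (-1·δw/w)²) = √(0.0110 + 0.000225) = 0.106
Q = 2.15, so δQ = 0.106 × 2.15 = 0.228.

0.228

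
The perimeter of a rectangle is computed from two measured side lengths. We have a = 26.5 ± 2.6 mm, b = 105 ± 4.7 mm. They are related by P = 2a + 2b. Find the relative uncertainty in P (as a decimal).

0.0408

For a sum/difference, combine absolute errors in quadrature:
  (2·δa)² = 27.0;  (2·δb)² = 88.4
δP = √(115) = 10.7 mm
P = 263 mm, so δP/P = 10.7/263 = 0.0408.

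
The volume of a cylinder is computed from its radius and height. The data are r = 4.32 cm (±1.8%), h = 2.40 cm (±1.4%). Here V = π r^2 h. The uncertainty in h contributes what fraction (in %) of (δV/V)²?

(δV/V)² = (2·δr/r)² + (1·δh/h)²
  r term: (2×0.0180)² = 0.00130
  h term: (1×0.0140)² = 0.000196
Total = 0.00149. Share from h = 0.000196/0.00149 = 0.131.

13.1%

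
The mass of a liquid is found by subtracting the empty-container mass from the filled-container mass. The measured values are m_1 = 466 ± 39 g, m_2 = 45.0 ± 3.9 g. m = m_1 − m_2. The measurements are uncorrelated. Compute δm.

39.2 g

Absolute uncertainties add in quadrature for a linear combination:
  (δm_1)² = 1520;  (δm_2)² = 15.2
δm = √(1540) = 39.2 g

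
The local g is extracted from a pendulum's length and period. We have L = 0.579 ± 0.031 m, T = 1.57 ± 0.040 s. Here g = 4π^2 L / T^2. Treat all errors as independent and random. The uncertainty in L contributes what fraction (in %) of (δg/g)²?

(δg/g)² = (1·δL/L)² + (-2·δT/T)²
  L term: (1×0.0535)² = 0.00287
  T term: (-2×0.0255)² = 0.00260
Total = 0.00546. Share from L = 0.00287/0.00546 = 0.525.

52.5%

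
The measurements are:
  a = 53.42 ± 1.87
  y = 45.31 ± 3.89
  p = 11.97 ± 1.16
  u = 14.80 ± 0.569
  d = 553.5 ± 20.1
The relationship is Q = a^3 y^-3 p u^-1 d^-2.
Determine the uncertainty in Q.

1.32e-06

Q is a product of powers, so relative uncertainties combine in quadrature:
  (3·δa/a)² = (3×0.0350)² = 0.0110;  (-3·δy/y)² = (-3×0.0859)² = 0.0663;  (1·δp/p)² = (1×0.0969)² = 0.00939;  (-1·δu/u)² = (-1×0.0384)² = 0.00148;  (-2·δd/d)² = (-2×0.0363)² = 0.00527
δQ/Q = √(0.0935) = 0.306
Q = 4.326e-06, so δQ = 0.306 × 4.326e-06 = 1.32e-06.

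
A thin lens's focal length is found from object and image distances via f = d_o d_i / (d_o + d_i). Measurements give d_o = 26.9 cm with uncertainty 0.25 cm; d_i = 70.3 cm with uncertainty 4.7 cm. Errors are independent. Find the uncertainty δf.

∂f/∂d_o = (d_i/(d_o+d_i))² = 0.523;  ∂f/∂d_i = (d_o/(d_o+d_i))² = 0.0766
δf = √((∂f/∂d_o · δd_o)² + (∂f/∂d_i · δd_i)²) = √(0.0171 + 0.130) = 0.383 cm

0.383 cm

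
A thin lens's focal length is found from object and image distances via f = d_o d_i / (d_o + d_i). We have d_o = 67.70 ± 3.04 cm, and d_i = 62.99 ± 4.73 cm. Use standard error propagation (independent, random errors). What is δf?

1.45 cm

∂f/∂d_o = (d_i/(d_o+d_i))² = 0.232;  ∂f/∂d_i = (d_o/(d_o+d_i))² = 0.268
δf = √((∂f/∂d_o · δd_o)² + (∂f/∂d_i · δd_i)²) = √(0.499 + 1.61) = 1.45 cm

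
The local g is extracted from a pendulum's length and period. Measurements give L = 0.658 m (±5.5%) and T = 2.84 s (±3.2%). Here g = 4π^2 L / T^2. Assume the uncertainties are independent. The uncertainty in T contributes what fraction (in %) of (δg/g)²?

(δg/g)² = (1·δL/L)² + (-2·δT/T)²
  L term: (1×0.0550)² = 0.00302
  T term: (-2×0.0320)² = 0.00410
Total = 0.00712. Share from T = 0.00410/0.00712 = 0.575.

57.5%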